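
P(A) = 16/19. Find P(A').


P(A') = 1 - P(A) = 1 - 16/19 = 3/19

3/19


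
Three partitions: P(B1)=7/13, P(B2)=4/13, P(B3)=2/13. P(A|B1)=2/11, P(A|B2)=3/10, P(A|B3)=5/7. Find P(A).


P(A) = P(A|B1)P(B1) + P(A|B2)P(B2) + P(A|B3)P(B3)
= 2/11*7/13 + 3/10*4/13 + 5/7*2/13
= 14/143 + 6/65 + 10/91 = 1502/5005

1502/5005


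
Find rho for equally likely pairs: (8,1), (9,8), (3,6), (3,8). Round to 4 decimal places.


Cov(X,Y) = -2.5625, Var(X) = 7.6875, Var(Y) = 8.1875
rho = Cov/(sqrt(VarX)*sqrt(VarY)) = -0.3230

-0.3230


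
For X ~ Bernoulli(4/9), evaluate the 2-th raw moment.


For Bernoulli: X in {0,1}
E[X^2] = 0^2*(1-4/9) + 1^2*4/9 = 4/9

4/9


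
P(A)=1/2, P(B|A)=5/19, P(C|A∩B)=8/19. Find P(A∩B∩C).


P(A∩B∩C) = P(A) * P(B|A) * P(C|A∩B)
= 1/2 * 5/19 * 8/19
= 5/38 * 8/19 = 20/361

20/361


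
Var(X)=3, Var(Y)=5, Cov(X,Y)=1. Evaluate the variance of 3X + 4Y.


Var(3X + 4Y) = 3^2*Var(X) + 4^2*Var(Y) + 2*3*4*Cov(X,Y)
= 9*3 + 16*5 + 24*1
= 27 + 80 + 24 = 131

131


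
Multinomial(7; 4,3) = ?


7! = 5040
Denominator: 4!=24 * 3!=6
Coefficient = 5040 / 144 = 35

35


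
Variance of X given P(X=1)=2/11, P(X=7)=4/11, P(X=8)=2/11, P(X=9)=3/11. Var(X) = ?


E[X] = 73/11, E[X^2] = 569/11
Var(X) = E[X^2] - (E[X])^2 = 569/11 - (73/11)^2 = 930/121

930/121


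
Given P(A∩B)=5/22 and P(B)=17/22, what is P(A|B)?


P(A|B) = P(A∩B)/P(B) = (5/22)/(17/22) = 5/17

5/17


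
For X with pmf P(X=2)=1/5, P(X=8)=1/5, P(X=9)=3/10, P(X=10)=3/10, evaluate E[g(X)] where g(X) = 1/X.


E[1/X] = sum(g(x)*P(x))
= 1/2*1/5 + 1/8*1/5 + 1/9*3/10 + 1/10*3/10
= 113/600

113/600


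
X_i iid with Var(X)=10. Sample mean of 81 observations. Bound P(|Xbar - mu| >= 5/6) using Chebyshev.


Var(Xbar) = Var(X)/n = 10/81
Chebyshev: P(|Xbar-mu| >= 5/6) <= Var(Xbar)/(5/6)^2 = (10/81)/(25/36) = 8/45

8/45


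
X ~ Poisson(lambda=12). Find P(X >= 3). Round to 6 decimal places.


P(X>=3) = 1 - P(X<=2) = 1 - (e^(-12)*12^0/0! + e^(-12)*12^1/1! + e^(-12)*12^2/2!)
≈ 1 - (0.0000061442 + 0.0000737305 + 0.0004423833)
= 1 - 0.0005222580 = 0.9994777420
≈ 0.999478

0.999478


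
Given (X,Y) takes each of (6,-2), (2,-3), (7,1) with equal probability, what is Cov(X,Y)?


E[X]=5, E[Y]=-4/3, E[XY]=-11/3
Cov(X,Y) = E[XY] - E[X]E[Y] = -11/3 - 5*-4/3 = 3

3


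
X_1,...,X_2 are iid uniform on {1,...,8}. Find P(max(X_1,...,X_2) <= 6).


P(max <= 6) = P(all X_i <= 6) = (P(X_1 <= 6))^2
= (6/8)^2 = (3/4)^2 = 9/16

9/16


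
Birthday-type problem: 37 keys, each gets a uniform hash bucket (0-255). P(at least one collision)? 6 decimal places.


P(all different) = prod((256-i)/256 for i=0..36) = 0.064904
P(at least one match) = 1 - 0.064904 = 0.935096

0.935096


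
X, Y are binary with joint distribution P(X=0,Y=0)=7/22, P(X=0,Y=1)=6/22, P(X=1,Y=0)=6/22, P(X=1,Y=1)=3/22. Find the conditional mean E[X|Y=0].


P(Y=0) = 13/22
E[X|Y=0] = (0*7 + 1*6)/13 = 6/13

6/13


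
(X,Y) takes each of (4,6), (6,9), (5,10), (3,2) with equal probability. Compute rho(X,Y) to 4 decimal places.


Cov(X,Y) = 3.1250, Var(X) = 1.2500, Var(Y) = 9.6875
rho = Cov/(sqrt(VarX)*sqrt(VarY)) = 0.8980

0.8980


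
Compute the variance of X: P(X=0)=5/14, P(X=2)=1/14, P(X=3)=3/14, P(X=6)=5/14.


E[X] = 41/14, E[X^2] = 211/14
Var(X) = E[X^2] - (E[X])^2 = 211/14 - (41/14)^2 = 1273/196

1273/196


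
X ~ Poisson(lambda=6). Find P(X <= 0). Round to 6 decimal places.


P(X<=0) = e^(-6)*6^0/0!
≈ 0.0024787522
≈ 0.002479

0.002479


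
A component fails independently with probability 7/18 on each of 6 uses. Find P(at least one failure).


P(at least one) = 1 - P(none)
P(none) = (1 - 7/18)^6 = (11/18)^6 = 1771561/34012224
P(at least one) = 1 - 1771561/34012224 = 32240663/34012224

32240663/34012224


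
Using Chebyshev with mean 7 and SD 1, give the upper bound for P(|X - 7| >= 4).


k = 4/1 = 4
Chebyshev: P(|X-mu| >= k*sigma) <= 1/k^2 = 1/4^2 = 1/16

1/16


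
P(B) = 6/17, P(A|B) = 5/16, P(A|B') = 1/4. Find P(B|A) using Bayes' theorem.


P(A) = P(A|B)P(B) + P(A|B')P(B') = 5/16*6/17 + 1/4*11/17 = 37/136
P(B|A) = P(A|B)P(B)/P(A) = (15/136)/(37/136) = 15/37

15/37


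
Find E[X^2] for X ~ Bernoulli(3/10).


For Bernoulli: X in {0,1}
E[X^2] = 0^2*(1-3/10) + 1^2*3/10 = 3/10

3/10


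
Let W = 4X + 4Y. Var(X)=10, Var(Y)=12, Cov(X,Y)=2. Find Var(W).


Var(4X + 4Y) = 4^2*Var(X) + 4^2*Var(Y) + 2*4*4*Cov(X,Y)
= 16*10 + 16*12 + 32*2
= 160 + 192 + 64 = 416

416


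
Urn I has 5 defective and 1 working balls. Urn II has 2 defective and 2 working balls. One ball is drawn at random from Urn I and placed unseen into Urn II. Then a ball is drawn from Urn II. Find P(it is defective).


P(transfer defective) = 5/6; P(transfer working) = 1/6
If defective transferred: Urn II has 3 defective of 5, so P(defective|defective moved) = 3/5
If working transferred: Urn II has 2 defective of 5, so P(defective|working moved) = 2/5
By total probability: P(defective) = 5/6*3/5 + 1/6*2/5 = 17/30

17/30


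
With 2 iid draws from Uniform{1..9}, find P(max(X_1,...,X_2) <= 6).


P(max <= 6) = P(all X_i <= 6) = (P(X_1 <= 6))^2
= (6/9)^2 = (2/3)^2 = 4/9

4/9


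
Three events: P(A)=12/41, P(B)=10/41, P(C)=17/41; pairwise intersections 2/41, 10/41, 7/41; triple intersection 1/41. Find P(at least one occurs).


P(A∪B∪C) = P(A)+P(B)+P(C) - P(AB)-P(AC)-P(BC) + P(ABC)
= 12/41+10/41+17/41 - 2/41-10/41-7/41 + 1/41
= 21/41

21/41


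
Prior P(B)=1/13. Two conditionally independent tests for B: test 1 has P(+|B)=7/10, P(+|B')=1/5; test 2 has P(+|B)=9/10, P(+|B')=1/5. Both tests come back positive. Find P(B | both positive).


After test 1: P(+) = 7/10*1/13 + 1/5*12/13 = 31/130
P(B|+) = (7/130)/(31/130) = 7/31
After test 2 (use post1 as new prior): P(+) = 9/10*7/31 + 1/5*24/31 = 111/310
P(B|+,+) = (63/310)/(111/310) = 21/37

21/37


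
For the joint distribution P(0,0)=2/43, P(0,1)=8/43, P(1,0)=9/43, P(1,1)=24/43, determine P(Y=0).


P(Y=0) = P(0,0)+P(1,0) = 2/43 + 9/43 = 11/43

11/43


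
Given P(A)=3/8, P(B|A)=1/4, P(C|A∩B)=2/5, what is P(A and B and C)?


P(A∩B∩C) = P(A) * P(B|A) * P(C|A∩B)
= 3/8 * 1/4 * 2/5
= 3/32 * 2/5 = 3/80

3/80


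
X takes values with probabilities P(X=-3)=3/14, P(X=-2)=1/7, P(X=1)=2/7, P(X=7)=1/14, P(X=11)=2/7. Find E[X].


E[X] = sum(x * P(x))
= -3*3/14 - 2*1/7 + 1*2/7 + 7*1/14 + 11*2/7
= 3

3


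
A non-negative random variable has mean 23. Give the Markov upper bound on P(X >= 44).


Markov: P(X >= a) <= E[X]/a
P(X >= 44) <= 23/44

23/44


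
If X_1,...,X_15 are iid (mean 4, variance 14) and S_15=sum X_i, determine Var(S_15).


By independence, Var(S_n) = n*Var(X_1) = 15*14 = 210

210


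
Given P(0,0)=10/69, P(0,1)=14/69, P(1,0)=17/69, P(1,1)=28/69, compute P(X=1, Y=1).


Read from table: P(X=1, Y=1) = 28/69

28/69


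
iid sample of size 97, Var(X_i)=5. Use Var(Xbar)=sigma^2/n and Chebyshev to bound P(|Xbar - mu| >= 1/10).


Var(Xbar) = Var(X)/n = 5/97
Chebyshev: P(|Xbar-mu| >= 1/10) <= Var(Xbar)/(1/10)^2 = (5/97)/(1/100) = 500/97
Bound exceeds 1, so trivial bound: 1

1


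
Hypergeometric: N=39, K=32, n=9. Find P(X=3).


P(X=3) = C(32,3)*C(7,6) / C(39,9)
= 4960*7 / 211915132
= 34720/211915132 = 280/1708993

280/1708993


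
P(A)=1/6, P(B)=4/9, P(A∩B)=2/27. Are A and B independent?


P(A)*P(B) = 1/6*4/9 = 2/27
P(A∩B) = 2/27, which equals P(A)P(B), so independent

Yes, A and B are independent


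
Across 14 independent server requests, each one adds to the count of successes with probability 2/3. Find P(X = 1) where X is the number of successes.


P(X=1) = C(14,1) * p^1 * (1-p)^13
= 14 * 2/3 * 1/1594323
= 28/4782969

28/4782969


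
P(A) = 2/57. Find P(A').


P(A') = 1 - P(A) = 1 - 2/57 = 55/57

55/57


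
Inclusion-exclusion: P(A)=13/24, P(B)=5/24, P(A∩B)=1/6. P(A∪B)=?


P(A∪B) = P(A) + P(B) - P(A∩B)
= 13/24 + 5/24 - 1/6 = 7/12

7/12


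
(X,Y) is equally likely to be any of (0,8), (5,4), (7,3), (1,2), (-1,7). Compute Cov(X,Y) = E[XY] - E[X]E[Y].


E[X]=12/5, E[Y]=24/5, E[XY]=36/5
Cov(X,Y) = E[XY] - E[X]E[Y] = 36/5 - 12/5*24/5 = -108/25

-108/25


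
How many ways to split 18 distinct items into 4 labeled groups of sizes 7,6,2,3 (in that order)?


18! = 6402373705728000
Denominator: 7!=5040 * 6!=720 * 2!=2 * 3!=6
Coefficient = 6402373705728000 / 43545600 = 147026880

147026880


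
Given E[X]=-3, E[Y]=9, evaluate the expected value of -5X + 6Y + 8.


E[-5X + 6Y + 8] = -5*E[X] + 6*E[Y] + 8
= (-5)*(-3) + (6)*(9) + (8)
= 15 + 54 + 8 = 77

77


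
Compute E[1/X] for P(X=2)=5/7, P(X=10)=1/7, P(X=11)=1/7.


E[1/X] = sum(g(x)*P(x))
= 1/2*5/7 + 1/10*1/7 + 1/11*1/7
= 148/385

148/385


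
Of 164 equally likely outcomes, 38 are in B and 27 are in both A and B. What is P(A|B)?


P(A|B) = P(A∩B)/P(B) = (27/164)/(38/164) = 27/38

27/38


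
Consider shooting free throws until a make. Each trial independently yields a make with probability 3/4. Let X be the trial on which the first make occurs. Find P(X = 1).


P(X=1) = (1-p)^0 * p = (1/4)^0 * 3/4
= 1 * 3/4 = 3/4

3/4


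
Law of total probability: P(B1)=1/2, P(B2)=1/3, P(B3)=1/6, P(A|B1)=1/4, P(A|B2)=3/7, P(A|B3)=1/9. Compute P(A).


P(A) = P(A|B1)P(B1) + P(A|B2)P(B2) + P(A|B3)P(B3)
= 1/4*1/2 + 3/7*1/3 + 1/9*1/6
= 1/8 + 1/7 + 1/54 = 433/1512

433/1512


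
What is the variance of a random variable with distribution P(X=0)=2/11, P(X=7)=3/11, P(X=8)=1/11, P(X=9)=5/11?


E[X] = 74/11, E[X^2] = 56
Var(X) = E[X^2] - (E[X])^2 = 56 - (74/11)^2 = 1300/121

1300/121


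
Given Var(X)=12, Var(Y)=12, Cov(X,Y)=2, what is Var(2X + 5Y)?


Var(2X + 5Y) = 2^2*Var(X) + 5^2*Var(Y) + 2*2*5*Cov(X,Y)
= 4*12 + 25*12 + 20*2
= 48 + 300 + 40 = 388

388


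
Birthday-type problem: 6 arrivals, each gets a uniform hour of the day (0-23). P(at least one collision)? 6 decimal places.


P(all different) = prod((24-i)/24 for i=0..5) = 0.507104
P(at least one match) = 1 - 0.507104 = 0.492896

0.492896


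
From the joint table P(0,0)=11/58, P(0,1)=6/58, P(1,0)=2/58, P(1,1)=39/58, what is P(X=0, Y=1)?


Read from table: P(X=0, Y=1) = 6/58 = 3/29

3/29


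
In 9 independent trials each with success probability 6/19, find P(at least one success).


P(at least one) = 1 - P(none)
P(none) = (1 - 6/19)^9 = (13/19)^9 = 10604499373/322687697779
P(at least one) = 1 - 10604499373/322687697779 = 312083198406/322687697779

312083198406/322687697779


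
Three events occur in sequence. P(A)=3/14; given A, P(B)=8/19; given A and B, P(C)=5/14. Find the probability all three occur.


P(A∩B∩C) = P(A) * P(B|A) * P(C|A∩B)
= 3/14 * 8/19 * 5/14
= 12/133 * 5/14 = 30/931

30/931


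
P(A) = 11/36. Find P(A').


P(A') = 1 - P(A) = 1 - 11/36 = 25/36

25/36


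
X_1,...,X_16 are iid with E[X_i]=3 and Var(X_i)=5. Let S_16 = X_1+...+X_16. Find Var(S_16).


By independence, Var(S_n) = n*Var(X_1) = 16*5 = 80

80


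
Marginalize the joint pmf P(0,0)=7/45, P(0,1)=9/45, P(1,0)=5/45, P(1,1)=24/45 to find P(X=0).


P(X=0) = P(0,0)+P(0,1) = 7/45 + 9/45 = 16/45

16/45


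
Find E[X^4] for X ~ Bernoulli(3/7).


For Bernoulli: X in {0,1}
E[X^4] = 0^4*(1-3/7) + 1^4*3/7 = 3/7

3/7


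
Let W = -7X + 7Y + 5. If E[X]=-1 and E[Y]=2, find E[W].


E[-7X + 7Y + 5] = -7*E[X] + 7*E[Y] + 5
= (-7)*(-1) + (7)*(2) + (5)
= 7 + 14 + 5 = 26

26


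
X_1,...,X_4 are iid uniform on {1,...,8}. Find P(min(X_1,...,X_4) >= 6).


P(min >= 6) = P(all X_i >= 6) = (P(X_1 >= 6))^4
= (3/8)^4 = 81/4096

81/4096


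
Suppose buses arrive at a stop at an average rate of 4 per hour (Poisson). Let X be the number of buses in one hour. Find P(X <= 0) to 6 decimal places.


P(X<=0) = e^(-4)*4^0/0!
≈ 0.0183156389
≈ 0.018316

0.018316


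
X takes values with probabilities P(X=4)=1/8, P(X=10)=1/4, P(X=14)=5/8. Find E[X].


E[X] = sum(x * P(x))
= 4*1/8 + 10*1/4 + 14*5/8
= 47/4

47/4


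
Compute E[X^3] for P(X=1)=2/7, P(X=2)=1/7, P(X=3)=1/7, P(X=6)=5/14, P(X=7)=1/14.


E[X^3] = sum(g(x)*P(x))
= 1*2/7 + 8*1/7 + 27*1/7 + 216*5/14 + 343*1/14
= 1497/14

1497/14


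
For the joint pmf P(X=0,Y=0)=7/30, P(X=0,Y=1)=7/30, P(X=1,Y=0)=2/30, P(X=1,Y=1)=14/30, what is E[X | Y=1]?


P(Y=1) = 21/30
E[X|Y=1] = (0*7 + 1*14)/21 = 14/21 = 2/3

2/3


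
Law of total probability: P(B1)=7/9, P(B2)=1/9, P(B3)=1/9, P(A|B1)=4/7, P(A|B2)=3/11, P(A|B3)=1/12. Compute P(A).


P(A) = P(A|B1)P(B1) + P(A|B2)P(B2) + P(A|B3)P(B3)
= 4/7*7/9 + 3/11*1/9 + 1/12*1/9
= 4/9 + 1/33 + 1/108 = 575/1188

575/1188


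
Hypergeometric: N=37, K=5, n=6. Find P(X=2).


P(X=2) = C(5,2)*C(32,4) / C(37,6)
= 10*35960 / 2324784
= 359600/2324784 = 22475/145299

22475/145299


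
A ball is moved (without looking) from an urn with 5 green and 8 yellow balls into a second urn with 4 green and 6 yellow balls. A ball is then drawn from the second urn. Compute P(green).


P(transfer green) = 5/13; P(transfer yellow) = 8/13
If green transferred: Urn II has 5 green of 11, so P(green|green moved) = 5/11
If yellow transferred: Urn II has 4 green of 11, so P(green|yellow moved) = 4/11
By total probability: P(green) = 5/13*5/11 + 8/13*4/11 = 57/143

57/143


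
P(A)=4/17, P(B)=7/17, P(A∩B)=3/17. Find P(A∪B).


P(A∪B) = P(A) + P(B) - P(A∩B)
= 4/17 + 7/17 - 3/17 = 8/17

8/17


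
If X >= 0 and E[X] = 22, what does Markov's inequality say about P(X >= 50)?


Markov: P(X >= a) <= E[X]/a
P(X >= 50) <= 22/50 = 11/25

11/25


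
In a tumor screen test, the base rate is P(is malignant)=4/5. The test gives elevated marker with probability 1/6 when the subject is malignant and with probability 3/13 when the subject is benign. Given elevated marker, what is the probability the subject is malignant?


P(A) = P(A|B)P(B) + P(A|B')P(B') = 1/6*4/5 + 3/13*1/5 = 7/39
P(B|A) = P(A|B)P(B)/P(A) = (2/15)/(7/39) = 26/35

26/35


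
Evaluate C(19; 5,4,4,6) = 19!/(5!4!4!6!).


19! = 121645100408832000
Denominator: 5!=120 * 4!=24 * 4!=24 * 6!=720
Coefficient = 121645100408832000 / 49766400 = 2444321880

2444321880


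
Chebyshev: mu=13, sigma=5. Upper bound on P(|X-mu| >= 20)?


k = 20/5 = 4
Chebyshev: P(|X-mu| >= k*sigma) <= 1/k^2 = 1/4^2 = 1/16

1/16


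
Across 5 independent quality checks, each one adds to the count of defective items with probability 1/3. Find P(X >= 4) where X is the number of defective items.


P(X>=4) = P(X=4) + P(X=5)
= 10/243 + 1/243
= 11/243

11/243


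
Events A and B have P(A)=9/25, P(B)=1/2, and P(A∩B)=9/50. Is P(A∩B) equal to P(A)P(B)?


P(A)*P(B) = 9/25*1/2 = 9/50
P(A∩B) = 9/50, which equals P(A)P(B), so independent

Yes, A and B are independent


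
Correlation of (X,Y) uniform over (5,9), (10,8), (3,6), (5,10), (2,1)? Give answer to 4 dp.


Cov(X,Y) = 5.0000, Var(X) = 7.6000, Var(Y) = 10.1600
rho = Cov/(sqrt(VarX)*sqrt(VarY)) = 0.5690

0.5690


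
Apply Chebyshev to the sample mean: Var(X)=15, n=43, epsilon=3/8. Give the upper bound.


Var(Xbar) = Var(X)/n = 15/43
Chebyshev: P(|Xbar-mu| >= 3/8) <= Var(Xbar)/(3/8)^2 = (15/43)/(9/64) = 320/129
Bound exceeds 1, so trivial bound: 1

1


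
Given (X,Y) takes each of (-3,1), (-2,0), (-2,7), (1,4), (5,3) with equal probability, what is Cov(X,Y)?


E[X]=-1/5, E[Y]=3, E[XY]=2/5
Cov(X,Y) = E[XY] - E[X]E[Y] = 2/5 + 1/5*3 = 1

1


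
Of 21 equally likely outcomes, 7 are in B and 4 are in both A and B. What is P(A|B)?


P(A|B) = P(A∩B)/P(B) = (4/21)/(7/21) = 4/7

4/7


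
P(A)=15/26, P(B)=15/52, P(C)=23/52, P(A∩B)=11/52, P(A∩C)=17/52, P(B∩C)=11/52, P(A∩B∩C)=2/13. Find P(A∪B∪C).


P(A∪B∪C) = P(A)+P(B)+P(C) - P(AB)-P(AC)-P(BC) + P(ABC)
= 15/26+15/52+23/52 - 11/52-17/52-11/52 + 2/13
= 37/52

37/52


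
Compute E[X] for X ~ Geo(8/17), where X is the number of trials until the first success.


For geometric (trials until first success), E[X] = 1/p = 1/(8/17) = 17/8

17/8


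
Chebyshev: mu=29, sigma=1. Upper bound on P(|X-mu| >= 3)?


k = 3/1 = 3
Chebyshev: P(|X-mu| >= k*sigma) <= 1/k^2 = 1/3^2 = 1/9

1/9


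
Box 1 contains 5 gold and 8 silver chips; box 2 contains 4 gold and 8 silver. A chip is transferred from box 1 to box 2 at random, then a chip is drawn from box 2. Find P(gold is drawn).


P(transfer gold) = 5/13; P(transfer silver) = 8/13
If gold transferred: Urn II has 5 gold of 13, so P(gold|gold moved) = 5/13
If silver transferred: Urn II has 4 gold of 13, so P(gold|silver moved) = 4/13
By total probability: P(gold) = 5/13*5/13 + 8/13*4/13 = 57/169

57/169


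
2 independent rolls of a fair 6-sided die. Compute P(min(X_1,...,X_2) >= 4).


P(min >= 4) = P(all X_i >= 4) = (P(X_1 >= 4))^2
= (3/6)^2 = (1/2)^2 = 1/4

1/4


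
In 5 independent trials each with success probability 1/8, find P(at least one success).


P(at least one) = 1 - P(none)
P(none) = (1 - 1/8)^5 = (7/8)^5 = 16807/32768
P(at least one) = 1 - 16807/32768 = 15961/32768

15961/32768


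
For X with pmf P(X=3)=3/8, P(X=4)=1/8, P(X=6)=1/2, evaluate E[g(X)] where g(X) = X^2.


E[X^2] = sum(g(x)*P(x))
= 9*3/8 + 16*1/8 + 36*1/2
= 187/8

187/8


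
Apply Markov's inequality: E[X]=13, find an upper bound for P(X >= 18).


Markov: P(X >= a) <= E[X]/a
P(X >= 18) <= 13/18

13/18


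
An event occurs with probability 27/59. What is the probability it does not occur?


P(A') = 1 - P(A) = 1 - 27/59 = 32/59

32/59


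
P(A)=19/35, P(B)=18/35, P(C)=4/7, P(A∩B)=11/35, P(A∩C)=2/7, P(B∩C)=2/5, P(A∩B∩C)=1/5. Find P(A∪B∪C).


P(A∪B∪C) = P(A)+P(B)+P(C) - P(AB)-P(AC)-P(BC) + P(ABC)
= 19/35+18/35+4/7 - 11/35-2/7-2/5 + 1/5
= 29/35

29/35


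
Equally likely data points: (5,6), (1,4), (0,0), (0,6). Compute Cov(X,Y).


E[X]=3/2, E[Y]=4, E[XY]=17/2
Cov(X,Y) = E[XY] - E[X]E[Y] = 17/2 - 3/2*4 = 5/2

5/2


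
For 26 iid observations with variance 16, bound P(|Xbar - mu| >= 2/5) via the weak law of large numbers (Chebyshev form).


Var(Xbar) = Var(X)/n = 16/26
Chebyshev: P(|Xbar-mu| >= 2/5) <= Var(Xbar)/(2/5)^2 = (8/13)/(4/25) = 50/13
Bound exceeds 1, so trivial bound: 1

1


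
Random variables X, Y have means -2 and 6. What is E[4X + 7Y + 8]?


E[4X + 7Y + 8] = 4*E[X] + 7*E[Y] + 8
= (4)*(-2) + (7)*(6) + (8)
= -8 + 42 + 8 = 42

42


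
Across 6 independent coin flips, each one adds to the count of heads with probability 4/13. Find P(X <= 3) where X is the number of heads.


P(X<=3) = P(X=0) + P(X=1) + P(X=2) + P(X=3)
= 531441/4826809 + 1417176/4826809 + 1574640/4826809 + 933120/4826809
= 4456377/4826809

4456377/4826809


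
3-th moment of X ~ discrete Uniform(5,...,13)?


E[X^3] = (1/9) * sum(x^3 for x=5..13)
= 8181/9 = 909

909


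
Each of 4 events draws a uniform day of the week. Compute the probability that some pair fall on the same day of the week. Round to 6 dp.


P(all different) = prod((7-i)/7 for i=0..3) = 0.349854
P(at least one match) = 1 - 0.349854 = 0.650146

0.650146


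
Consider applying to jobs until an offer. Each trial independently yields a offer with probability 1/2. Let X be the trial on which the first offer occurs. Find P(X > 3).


P(X > 3) = P(first 3 trials all fail) = (1-p)^3 = (1/2)^3 = 1/8

1/8


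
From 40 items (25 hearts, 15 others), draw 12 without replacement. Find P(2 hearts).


P(X=2) = C(25,2)*C(15,10) / C(40,12)
= 300*3003 / 5586853480
= 900900/5586853480 = 3465/21487898

3465/21487898


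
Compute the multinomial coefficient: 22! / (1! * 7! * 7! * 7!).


22! = 1124000727777607680000
Denominator: 1!=1 * 7!=5040 * 7!=5040 * 7!=5040
Coefficient = 1124000727777607680000 / 128024064000 = 8779605120

8779605120


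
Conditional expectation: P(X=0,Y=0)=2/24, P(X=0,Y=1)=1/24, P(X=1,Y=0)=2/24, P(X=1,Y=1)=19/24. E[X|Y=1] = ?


P(Y=1) = 20/24
E[X|Y=1] = (0*1 + 1*19)/20 = 19/20

19/20


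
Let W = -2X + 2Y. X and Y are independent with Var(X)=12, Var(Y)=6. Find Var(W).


Independence => Cov(X,Y)=0
Var(-2X + 2Y) = (-2)^2*Var(X) + 2^2*Var(Y)
= 4*12 + 4*6 = 72

72


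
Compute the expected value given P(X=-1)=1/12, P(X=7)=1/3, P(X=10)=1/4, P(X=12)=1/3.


E[X] = sum(x * P(x))
= -1*1/12 + 7*1/3 + 10*1/4 + 12*1/3
= 35/4

35/4


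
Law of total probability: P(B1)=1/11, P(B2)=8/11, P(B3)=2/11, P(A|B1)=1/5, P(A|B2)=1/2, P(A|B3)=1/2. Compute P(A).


P(A) = P(A|B1)P(B1) + P(A|B2)P(B2) + P(A|B3)P(B3)
= 1/5*1/11 + 1/2*8/11 + 1/2*2/11
= 1/55 + 4/11 + 1/11 = 26/55

26/55


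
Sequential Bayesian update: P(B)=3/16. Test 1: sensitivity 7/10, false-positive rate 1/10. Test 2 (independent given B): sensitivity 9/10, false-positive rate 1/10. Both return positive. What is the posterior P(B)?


After test 1: P(+) = 7/10*3/16 + 1/10*13/16 = 17/80
P(B|+) = (21/160)/(17/80) = 21/34
After test 2 (use post1 as new prior): P(+) = 9/10*21/34 + 1/10*13/34 = 101/170
P(B|+,+) = (189/340)/(101/170) = 189/202

189/202


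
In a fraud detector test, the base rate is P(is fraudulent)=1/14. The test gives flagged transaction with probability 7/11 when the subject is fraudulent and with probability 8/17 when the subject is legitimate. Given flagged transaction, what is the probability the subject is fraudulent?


P(A) = P(A|B)P(B) + P(A|B')P(B') = 7/11*1/14 + 8/17*13/14 = 1263/2618
P(B|A) = P(A|B)P(B)/P(A) = (1/22)/(1263/2618) = 119/1263

119/1263


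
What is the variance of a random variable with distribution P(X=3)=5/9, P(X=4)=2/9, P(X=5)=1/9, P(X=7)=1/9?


E[X] = 35/9, E[X^2] = 151/9
Var(X) = E[X^2] - (E[X])^2 = 151/9 - (35/9)^2 = 134/81

134/81


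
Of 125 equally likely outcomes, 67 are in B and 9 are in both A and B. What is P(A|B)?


P(A|B) = P(A∩B)/P(B) = (9/125)/(67/125) = 9/67

9/67


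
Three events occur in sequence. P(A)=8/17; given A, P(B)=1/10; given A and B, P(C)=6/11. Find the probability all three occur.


P(A∩B∩C) = P(A) * P(B|A) * P(C|A∩B)
= 8/17 * 1/10 * 6/11
= 4/85 * 6/11 = 24/935

24/935


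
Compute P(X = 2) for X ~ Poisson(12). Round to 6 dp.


P(X=2) = e^(-12) * 12^2 / 2!
≈ 0.000006144212353 * 144 / 2
≈ 0.000442

0.000442


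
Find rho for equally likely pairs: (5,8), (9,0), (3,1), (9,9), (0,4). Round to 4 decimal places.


Cov(X,Y) = 1.9200, Var(X) = 12.1600, Var(Y) = 13.0400
rho = Cov/(sqrt(VarX)*sqrt(VarY)) = 0.1525

0.1525


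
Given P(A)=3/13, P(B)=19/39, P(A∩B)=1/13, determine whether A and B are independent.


P(A)*P(B) = 3/13*19/39 = 19/169
P(A∩B) = 1/13 != 19/169, so not independent

No, A and B are not independent


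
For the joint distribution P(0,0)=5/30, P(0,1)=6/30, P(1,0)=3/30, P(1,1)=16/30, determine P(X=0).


P(X=0) = P(0,0)+P(0,1) = 5/30 + 6/30 = 11/30

11/30


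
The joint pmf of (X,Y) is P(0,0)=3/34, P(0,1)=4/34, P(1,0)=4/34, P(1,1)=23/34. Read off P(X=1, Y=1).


Read from table: P(X=1, Y=1) = 23/34

23/34


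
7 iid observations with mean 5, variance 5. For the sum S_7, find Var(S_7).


By independence, Var(S_n) = n*Var(X_1) = 7*5 = 35

35


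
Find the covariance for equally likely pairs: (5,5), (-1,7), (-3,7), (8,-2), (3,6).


E[X]=12/5, E[Y]=23/5, E[XY]=-1/5
Cov(X,Y) = E[XY] - E[X]E[Y] = -1/5 - 12/5*23/5 = -281/25

-281/25


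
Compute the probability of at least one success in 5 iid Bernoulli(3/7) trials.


P(at least one) = 1 - P(none)
P(none) = (1 - 3/7)^5 = (4/7)^5 = 1024/16807
P(at least one) = 1 - 1024/16807 = 15783/16807

15783/16807


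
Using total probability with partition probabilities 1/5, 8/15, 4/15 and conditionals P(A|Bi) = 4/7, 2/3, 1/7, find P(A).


P(A) = P(A|B1)P(B1) + P(A|B2)P(B2) + P(A|B3)P(B3)
= 4/7*1/5 + 2/3*8/15 + 1/7*4/15
= 4/35 + 16/45 + 4/105 = 32/63

32/63


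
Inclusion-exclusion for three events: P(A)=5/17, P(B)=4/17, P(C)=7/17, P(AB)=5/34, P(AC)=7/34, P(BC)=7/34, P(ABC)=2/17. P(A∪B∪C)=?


P(A∪B∪C) = P(A)+P(B)+P(C) - P(AB)-P(AC)-P(BC) + P(ABC)
= 5/17+4/17+7/17 - 5/34-7/34-7/34 + 2/17
= 1/2

1/2


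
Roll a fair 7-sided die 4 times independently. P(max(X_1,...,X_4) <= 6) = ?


P(max <= 6) = P(all X_i <= 6) = (P(X_1 <= 6))^4
= (6/7)^4 = 1296/2401

1296/2401


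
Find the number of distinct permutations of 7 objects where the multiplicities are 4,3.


7! = 5040
Denominator: 4!=24 * 3!=6
Coefficient = 5040 / 144 = 35

35


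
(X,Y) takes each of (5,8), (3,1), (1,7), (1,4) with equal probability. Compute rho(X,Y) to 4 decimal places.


Cov(X,Y) = 1.0000, Var(X) = 2.7500, Var(Y) = 7.5000
rho = Cov/(sqrt(VarX)*sqrt(VarY)) = 0.2202

0.2202


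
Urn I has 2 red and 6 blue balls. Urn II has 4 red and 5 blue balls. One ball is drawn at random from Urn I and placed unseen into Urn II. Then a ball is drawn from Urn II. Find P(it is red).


P(transfer red) = 2/8 = 1/4; P(transfer blue) = 3/4
If red transferred: Urn II has 5 red of 10, so P(red|red moved) = 1/2
If blue transferred: Urn II has 4 red of 10, so P(red|blue moved) = 2/5
By total probability: P(red) = 1/4*1/2 + 3/4*2/5 = 17/40

17/40


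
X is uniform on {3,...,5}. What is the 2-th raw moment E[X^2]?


E[X^2] = (1/3) * sum(x^2 for x=3..5)
= 50/3

50/3


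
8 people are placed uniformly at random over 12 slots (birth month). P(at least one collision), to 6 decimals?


P(all different) = prod((12-i)/12 for i=0..7) = 0.046417
P(at least one match) = 1 - 0.046417 = 0.953583

0.953583


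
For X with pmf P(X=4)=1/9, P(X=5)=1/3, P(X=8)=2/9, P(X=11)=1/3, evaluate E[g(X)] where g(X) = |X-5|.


E[|X-5|] = sum(g(x)*P(x))
= 1*1/9 + 0*1/3 + 3*2/9 + 6*1/3
= 25/9

25/9


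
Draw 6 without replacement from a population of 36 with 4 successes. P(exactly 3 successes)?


P(X=3) = C(4,3)*C(32,3) / C(36,6)
= 4*4960 / 1947792
= 19840/1947792 = 40/3927

40/3927


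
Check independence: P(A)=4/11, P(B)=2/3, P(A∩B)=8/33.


P(A)*P(B) = 4/11*2/3 = 8/33
P(A∩B) = 8/33, which equals P(A)P(B), so independent

Yes, A and B are independent


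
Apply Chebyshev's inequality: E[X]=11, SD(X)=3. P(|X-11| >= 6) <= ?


k = 6/3 = 2
Chebyshev: P(|X-mu| >= k*sigma) <= 1/k^2 = 1/2^2 = 1/4

1/4


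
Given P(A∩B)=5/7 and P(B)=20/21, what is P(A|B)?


P(A|B) = P(A∩B)/P(B) = (15/21)/(20/21) = 15/20 = 3/4

3/4


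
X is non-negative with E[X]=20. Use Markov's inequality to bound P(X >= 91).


Markov: P(X >= a) <= E[X]/a
P(X >= 91) <= 20/91

20/91


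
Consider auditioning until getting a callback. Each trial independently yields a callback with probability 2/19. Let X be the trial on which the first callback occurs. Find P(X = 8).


P(X=8) = (1-p)^7 * p = (17/19)^7 * 2/19
= 410338673/893871739 * 2/19 = 820677346/16983563041

820677346/16983563041


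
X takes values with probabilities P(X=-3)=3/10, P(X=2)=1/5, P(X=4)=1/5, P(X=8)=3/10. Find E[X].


E[X] = sum(x * P(x))
= -3*3/10 + 2*1/5 + 4*1/5 + 8*3/10
= 27/10

27/10


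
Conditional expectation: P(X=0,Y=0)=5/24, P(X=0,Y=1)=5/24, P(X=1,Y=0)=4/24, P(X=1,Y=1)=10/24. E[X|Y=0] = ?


P(Y=0) = 9/24
E[X|Y=0] = (0*5 + 1*4)/9 = 4/9

4/9


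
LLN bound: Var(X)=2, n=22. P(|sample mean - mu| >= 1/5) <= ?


Var(Xbar) = Var(X)/n = 2/22
Chebyshev: P(|Xbar-mu| >= 1/5) <= Var(Xbar)/(1/5)^2 = (1/11)/(1/25) = 25/11
Bound exceeds 1, so trivial bound: 1

1


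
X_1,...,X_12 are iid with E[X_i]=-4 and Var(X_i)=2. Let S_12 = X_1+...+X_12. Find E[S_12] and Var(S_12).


E[S_n] = n*mu = 12*-4 = -48
Var(S_n) = n*sigma^2 = 12*2 = 24

E[S_12]=-48, Var(S_12)=24


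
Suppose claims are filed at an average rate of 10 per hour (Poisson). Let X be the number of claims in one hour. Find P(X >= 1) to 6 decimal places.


P(X>=1) = 1 - P(X<=0) = 1 - (e^(-10)*10^0/0!)
≈ 1 - 0.0000453999 = 0.9999546001
≈ 0.999955

0.999955


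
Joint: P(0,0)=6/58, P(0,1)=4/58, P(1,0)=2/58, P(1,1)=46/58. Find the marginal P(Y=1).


P(Y=1) = P(0,1)+P(1,1) = 4/58 + 46/58 = 50/58 = 25/29

25/29


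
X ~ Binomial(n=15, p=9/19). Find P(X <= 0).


P(X<=0) = P(X=0)
= 1000000000000000/15181127029874798299
= 1000000000000000/15181127029874798299

1000000000000000/15181127029874798299


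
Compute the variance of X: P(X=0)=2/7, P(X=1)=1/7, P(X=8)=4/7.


E[X] = 33/7, E[X^2] = 257/7
Var(X) = E[X^2] - (E[X])^2 = 257/7 - (33/7)^2 = 710/49

710/49


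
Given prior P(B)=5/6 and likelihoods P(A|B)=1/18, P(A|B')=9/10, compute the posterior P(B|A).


P(A) = P(A|B)P(B) + P(A|B')P(B') = 1/18*5/6 + 9/10*1/6 = 53/270
P(B|A) = P(A|B)P(B)/P(A) = (5/108)/(53/270) = 25/106

25/106


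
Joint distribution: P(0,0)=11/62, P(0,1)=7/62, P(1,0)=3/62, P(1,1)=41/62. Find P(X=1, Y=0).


Read from table: P(X=1, Y=0) = 3/62

3/62


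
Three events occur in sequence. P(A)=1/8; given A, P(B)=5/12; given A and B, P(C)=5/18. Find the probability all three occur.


P(A∩B∩C) = P(A) * P(B|A) * P(C|A∩B)
= 1/8 * 5/12 * 5/18
= 5/96 * 5/18 = 25/1728

25/1728


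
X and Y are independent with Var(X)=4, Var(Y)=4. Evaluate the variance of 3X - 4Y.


Independence => Cov(X,Y)=0
Var(3X - 4Y) = 3^2*Var(X) + (-4)^2*Var(Y)
= 9*4 + 16*4 = 100

100


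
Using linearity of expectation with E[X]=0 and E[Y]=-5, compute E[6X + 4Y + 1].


E[6X + 4Y + 1] = 6*E[X] + 4*E[Y] + 1
= (6)*(0) + (4)*(-5) + (1)
= 0 - 20 + 1 = -19

-19


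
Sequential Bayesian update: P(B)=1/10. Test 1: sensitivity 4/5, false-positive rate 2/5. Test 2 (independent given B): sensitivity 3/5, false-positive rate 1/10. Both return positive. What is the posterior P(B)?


After test 1: P(+) = 4/5*1/10 + 2/5*9/10 = 11/25
P(B|+) = (2/25)/(11/25) = 2/11
After test 2 (use post1 as new prior): P(+) = 3/5*2/11 + 1/10*9/11 = 21/110
P(B|+,+) = (6/55)/(21/110) = 4/7

4/7


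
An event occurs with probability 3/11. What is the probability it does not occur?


P(A') = 1 - P(A) = 1 - 3/11 = 8/11

8/11


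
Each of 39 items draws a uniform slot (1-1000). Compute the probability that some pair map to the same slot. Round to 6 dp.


P(all different) = prod((1000-i)/1000 for i=0..38) = 0.472037
P(at least one match) = 1 - 0.472037 = 0.527963

0.527963


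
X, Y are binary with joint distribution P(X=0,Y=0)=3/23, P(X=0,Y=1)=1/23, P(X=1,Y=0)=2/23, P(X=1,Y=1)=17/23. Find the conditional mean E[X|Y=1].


P(Y=1) = 18/23
E[X|Y=1] = (0*1 + 1*17)/18 = 17/18

17/18


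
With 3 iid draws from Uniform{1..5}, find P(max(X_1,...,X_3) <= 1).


P(max <= 1) = P(all X_i <= 1) = (P(X_1 <= 1))^3
= (1/5)^3 = 1/125

1/125


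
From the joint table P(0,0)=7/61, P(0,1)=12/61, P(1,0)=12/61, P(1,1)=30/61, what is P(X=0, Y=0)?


Read from table: P(X=0, Y=0) = 7/61

7/61


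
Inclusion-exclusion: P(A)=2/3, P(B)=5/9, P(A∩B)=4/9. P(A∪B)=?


P(A∪B) = P(A) + P(B) - P(A∩B)
= 2/3 + 5/9 - 4/9 = 7/9

7/9


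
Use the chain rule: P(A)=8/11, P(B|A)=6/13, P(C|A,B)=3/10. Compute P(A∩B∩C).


P(A∩B∩C) = P(A) * P(B|A) * P(C|A∩B)
= 8/11 * 6/13 * 3/10
= 48/143 * 3/10 = 72/715

72/715


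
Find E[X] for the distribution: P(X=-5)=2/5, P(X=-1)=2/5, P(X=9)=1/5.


E[X] = sum(x * P(x))
= -5*2/5 - 1*2/5 + 9*1/5
= -3/5

-3/5


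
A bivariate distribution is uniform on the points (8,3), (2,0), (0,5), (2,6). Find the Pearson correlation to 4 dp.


Cov(X,Y) = -1.5000, Var(X) = 9.0000, Var(Y) = 5.2500
rho = Cov/(sqrt(VarX)*sqrt(VarY)) = -0.2182

-0.2182


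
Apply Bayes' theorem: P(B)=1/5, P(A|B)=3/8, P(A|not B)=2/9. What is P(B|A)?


P(A) = P(A|B)P(B) + P(A|B')P(B') = 3/8*1/5 + 2/9*4/5 = 91/360
P(B|A) = P(A|B)P(B)/P(A) = (3/40)/(91/360) = 27/91

27/91


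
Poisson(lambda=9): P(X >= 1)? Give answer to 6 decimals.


P(X>=1) = 1 - P(X<=0) = 1 - (e^(-9)*9^0/0!)
≈ 1 - 0.0001234098 = 0.9998765902
≈ 0.999877

0.999877


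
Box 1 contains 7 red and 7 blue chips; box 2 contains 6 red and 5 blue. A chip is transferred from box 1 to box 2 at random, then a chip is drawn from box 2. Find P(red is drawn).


P(transfer red) = 7/14 = 1/2; P(transfer blue) = 1/2
If red transferred: Urn II has 7 red of 12, so P(red|red moved) = 7/12
If blue transferred: Urn II has 6 red of 12, so P(red|blue moved) = 1/2
By total probability: P(red) = 1/2*7/12 + 1/2*1/2 = 13/24

13/24


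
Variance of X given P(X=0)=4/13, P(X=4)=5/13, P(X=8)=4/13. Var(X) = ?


E[X] = 4, E[X^2] = 336/13
Var(X) = E[X^2] - (E[X])^2 = 336/13 - (4)^2 = 128/13

128/13


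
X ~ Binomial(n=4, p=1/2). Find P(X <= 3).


P(X<=3) = P(X=0) + P(X=1) + P(X=2) + P(X=3)
= 1/16 + 1/4 + 3/8 + 1/4
= 15/16

15/16


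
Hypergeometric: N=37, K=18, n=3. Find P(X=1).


P(X=1) = C(18,1)*C(19,2) / C(37,3)
= 18*171 / 7770
= 3078/7770 = 513/1295

513/1295


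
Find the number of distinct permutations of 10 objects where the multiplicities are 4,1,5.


10! = 3628800
Denominator: 4!=24 * 1!=1 * 5!=120
Coefficient = 3628800 / 2880 = 1260

1260


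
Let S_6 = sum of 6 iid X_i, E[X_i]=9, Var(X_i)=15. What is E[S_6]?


E[S_n] = n*E[X_1] = 6*9 = 54

54


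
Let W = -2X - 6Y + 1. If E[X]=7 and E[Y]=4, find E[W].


E[-2X - 6Y + 1] = -2*E[X] - 6*E[Y] + 1
= (-2)*(7) + (-6)*(4) + (1)
= -14 - 24 + 1 = -37

-37


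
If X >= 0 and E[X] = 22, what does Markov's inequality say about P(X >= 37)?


Markov: P(X >= a) <= E[X]/a
P(X >= 37) <= 22/37

22/37


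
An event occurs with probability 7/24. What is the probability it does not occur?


P(A') = 1 - P(A) = 1 - 7/24 = 17/24

17/24


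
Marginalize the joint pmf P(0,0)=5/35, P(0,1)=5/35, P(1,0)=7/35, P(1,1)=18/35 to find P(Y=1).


P(Y=1) = P(0,1)+P(1,1) = 5/35 + 18/35 = 23/35

23/35


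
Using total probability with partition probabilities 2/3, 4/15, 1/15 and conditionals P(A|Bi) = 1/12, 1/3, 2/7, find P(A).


P(A) = P(A|B1)P(B1) + P(A|B2)P(B2) + P(A|B3)P(B3)
= 1/12*2/3 + 1/3*4/15 + 2/7*1/15
= 1/18 + 4/45 + 2/105 = 103/630

103/630


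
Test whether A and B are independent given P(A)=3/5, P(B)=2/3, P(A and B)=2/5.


P(A)*P(B) = 3/5*2/3 = 2/5
P(A∩B) = 2/5, which equals P(A)P(B), so independent

Yes, A and B are independent


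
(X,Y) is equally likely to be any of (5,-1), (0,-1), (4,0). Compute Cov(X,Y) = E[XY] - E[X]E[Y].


E[X]=3, E[Y]=-2/3, E[XY]=-5/3
Cov(X,Y) = E[XY] - E[X]E[Y] = -5/3 - 3*-2/3 = 1/3

1/3


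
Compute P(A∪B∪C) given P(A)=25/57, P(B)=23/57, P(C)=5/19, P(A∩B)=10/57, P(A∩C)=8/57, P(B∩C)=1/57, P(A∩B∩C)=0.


P(A∪B∪C) = P(A)+P(B)+P(C) - P(AB)-P(AC)-P(BC) + P(ABC)
= 25/57+23/57+5/19 - 10/57-8/57-1/57 + 0
= 44/57

44/57


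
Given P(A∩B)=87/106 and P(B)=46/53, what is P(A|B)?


P(A|B) = P(A∩B)/P(B) = (87/106)/(92/106) = 87/92

87/92


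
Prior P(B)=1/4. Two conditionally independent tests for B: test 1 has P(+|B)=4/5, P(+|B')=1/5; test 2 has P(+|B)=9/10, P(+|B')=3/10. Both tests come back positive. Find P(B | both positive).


After test 1: P(+) = 4/5*1/4 + 1/5*3/4 = 7/20
P(B|+) = (1/5)/(7/20) = 4/7
After test 2 (use post1 as new prior): P(+) = 9/10*4/7 + 3/10*3/7 = 9/14
P(B|+,+) = (18/35)/(9/14) = 4/5

4/5


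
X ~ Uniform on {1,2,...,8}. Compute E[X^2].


E[X^2] = (1/8) * sum(x^2 for x=1..8)
= 204/8 = 51/2

51/2


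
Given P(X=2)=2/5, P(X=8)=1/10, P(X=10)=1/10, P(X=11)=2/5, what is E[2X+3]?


E[2X+3] = sum(g(x)*P(x))
= 7*2/5 + 19*1/10 + 23*1/10 + 25*2/5
= 17

17


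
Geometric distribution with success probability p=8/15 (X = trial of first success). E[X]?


For geometric (trials until first success), E[X] = 1/p = 1/(8/15) = 15/8

15/8


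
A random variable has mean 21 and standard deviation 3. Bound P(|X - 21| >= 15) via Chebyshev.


k = 15/3 = 5
Chebyshev: P(|X-mu| >= k*sigma) <= 1/k^2 = 1/5^2 = 1/25

1/25


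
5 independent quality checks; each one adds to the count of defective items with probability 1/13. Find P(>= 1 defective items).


P(at least one) = 1 - P(none)
P(none) = (1 - 1/13)^5 = (12/13)^5 = 248832/371293
P(at least one) = 1 - 248832/371293 = 122461/371293

122461/371293


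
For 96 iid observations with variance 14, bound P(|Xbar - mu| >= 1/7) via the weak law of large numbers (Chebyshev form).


Var(Xbar) = Var(X)/n = 14/96
Chebyshev: P(|Xbar-mu| >= 1/7) <= Var(Xbar)/(1/7)^2 = (7/48)/(1/49) = 343/48
Bound exceeds 1, so trivial bound: 1

1


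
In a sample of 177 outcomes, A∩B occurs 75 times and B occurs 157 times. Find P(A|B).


P(A|B) = P(A∩B)/P(B) = (75/177)/(157/177) = 75/157

75/157


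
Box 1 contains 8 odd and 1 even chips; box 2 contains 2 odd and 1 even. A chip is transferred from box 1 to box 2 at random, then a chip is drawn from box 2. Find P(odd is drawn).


P(transfer odd) = 8/9; P(transfer even) = 1/9
If odd transferred: Urn II has 3 odd of 4, so P(odd|odd moved) = 3/4
If even transferred: Urn II has 2 odd of 4, so P(odd|even moved) = 1/2
By total probability: P(odd) = 8/9*3/4 + 1/9*1/2 = 13/18

13/18


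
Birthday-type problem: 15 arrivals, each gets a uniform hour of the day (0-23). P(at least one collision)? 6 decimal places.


P(all different) = prod((24-i)/24 for i=0..14) = 0.003387
P(at least one match) = 1 - 0.003387 = 0.996613

0.996613


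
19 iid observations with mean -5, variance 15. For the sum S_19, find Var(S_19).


By independence, Var(S_n) = n*Var(X_1) = 19*15 = 285

285


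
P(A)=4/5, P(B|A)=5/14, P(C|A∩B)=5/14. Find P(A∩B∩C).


P(A∩B∩C) = P(A) * P(B|A) * P(C|A∩B)
= 4/5 * 5/14 * 5/14
= 2/7 * 5/14 = 5/49

5/49


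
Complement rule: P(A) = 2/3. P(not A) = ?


P(A') = 1 - P(A) = 1 - 2/3 = 1/3

1/3


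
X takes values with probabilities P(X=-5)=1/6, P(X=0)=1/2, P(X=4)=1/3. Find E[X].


E[X] = sum(x * P(x))
= -5*1/6 + 0*1/2 + 4*1/3
= 1/2

1/2


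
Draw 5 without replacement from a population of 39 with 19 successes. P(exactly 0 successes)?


P(X=0) = C(19,0)*C(20,5) / C(39,5)
= 1*15504 / 575757
= 15504/575757 = 272/10101

272/10101


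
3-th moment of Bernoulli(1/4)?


For Bernoulli: X in {0,1}
E[X^3] = 0^3*(1-1/4) + 1^3*1/4 = 1/4

1/4


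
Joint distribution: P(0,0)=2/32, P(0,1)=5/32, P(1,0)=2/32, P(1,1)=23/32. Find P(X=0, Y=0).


Read from table: P(X=0, Y=0) = 2/32 = 1/16

1/16


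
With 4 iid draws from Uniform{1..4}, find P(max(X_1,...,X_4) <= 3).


P(max <= 3) = P(all X_i <= 3) = (P(X_1 <= 3))^4
= (3/4)^4 = 81/256

81/256


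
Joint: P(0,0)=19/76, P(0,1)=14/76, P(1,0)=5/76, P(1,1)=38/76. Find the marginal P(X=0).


P(X=0) = P(0,0)+P(0,1) = 19/76 + 14/76 = 33/76

33/76


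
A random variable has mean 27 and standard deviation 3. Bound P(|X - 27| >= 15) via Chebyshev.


k = 15/3 = 5
Chebyshev: P(|X-mu| >= k*sigma) <= 1/k^2 = 1/5^2 = 1/25

1/25


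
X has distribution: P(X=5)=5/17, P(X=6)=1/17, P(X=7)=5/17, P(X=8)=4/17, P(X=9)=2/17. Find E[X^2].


E[X^2] = sum(g(x)*P(x))
= 25*5/17 + 36*1/17 + 49*5/17 + 64*4/17 + 81*2/17
= 824/17

824/17


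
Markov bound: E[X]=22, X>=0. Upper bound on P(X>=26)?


Markov: P(X >= a) <= E[X]/a
P(X >= 26) <= 22/26 = 11/13

11/13


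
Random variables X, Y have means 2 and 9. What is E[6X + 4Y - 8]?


E[6X + 4Y - 8] = 6*E[X] + 4*E[Y] - 8
= (6)*(2) + (4)*(9) + (-8)
= 12 + 36 - 8 = 40

40


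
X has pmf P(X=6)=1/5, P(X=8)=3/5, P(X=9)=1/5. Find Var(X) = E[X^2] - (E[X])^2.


E[X] = 39/5, E[X^2] = 309/5
Var(X) = E[X^2] - (E[X])^2 = 309/5 - (39/5)^2 = 24/25

24/25


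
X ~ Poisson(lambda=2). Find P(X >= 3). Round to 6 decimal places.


P(X>=3) = 1 - P(X<=2) = 1 - (e^(-2)*2^0/0! + e^(-2)*2^1/1! + e^(-2)*2^2/2!)
≈ 1 - (0.1353352832 + 0.2706705665 + 0.2706705665)
= 1 - 0.6766764162 = 0.3233235838
≈ 0.323324

0.323324


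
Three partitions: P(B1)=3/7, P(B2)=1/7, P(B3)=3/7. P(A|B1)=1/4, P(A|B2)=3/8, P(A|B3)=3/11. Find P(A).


P(A) = P(A|B1)P(B1) + P(A|B2)P(B2) + P(A|B3)P(B3)
= 1/4*3/7 + 3/8*1/7 + 3/11*3/7
= 3/28 + 3/56 + 9/77 = 171/616

171/616


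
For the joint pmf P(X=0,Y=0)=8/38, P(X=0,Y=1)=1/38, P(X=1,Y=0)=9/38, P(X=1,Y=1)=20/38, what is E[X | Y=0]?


P(Y=0) = 17/38
E[X|Y=0] = (0*8 + 1*9)/17 = 9/17

9/17
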